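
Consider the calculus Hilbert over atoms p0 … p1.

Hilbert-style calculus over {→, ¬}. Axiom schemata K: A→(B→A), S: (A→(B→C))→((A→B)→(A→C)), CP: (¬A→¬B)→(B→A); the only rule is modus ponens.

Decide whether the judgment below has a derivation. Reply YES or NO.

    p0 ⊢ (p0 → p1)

Enumerate valuations to refute Γ ⊢ Δ:
  v=00: Γ:[p0=F] Δ:[(p0 → p1)=T] refutes=False
  v=01: Γ:[p0=F] Δ:[(p0 → p1)=T] refutes=False
  v=10: Γ:[p0=T] Δ:[(p0 → p1)=F] refutes=True  ← countermodel

Result: NO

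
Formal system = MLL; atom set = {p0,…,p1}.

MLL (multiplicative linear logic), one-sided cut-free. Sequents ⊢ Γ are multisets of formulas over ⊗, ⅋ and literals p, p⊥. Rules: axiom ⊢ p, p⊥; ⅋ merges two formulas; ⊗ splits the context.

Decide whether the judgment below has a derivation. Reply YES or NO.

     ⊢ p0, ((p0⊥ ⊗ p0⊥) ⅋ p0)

Derivation (root first):
[⅋]  ⊢ p0, ((p0⊥ ⊗ p0⊥) ⅋ p0)
  [⊗]  ⊢ p0, p0, (p0⊥ ⊗ p0⊥)
    [Ax]  ⊢ p0, p0⊥
    [Ax]  ⊢ p0, p0⊥

Result: YES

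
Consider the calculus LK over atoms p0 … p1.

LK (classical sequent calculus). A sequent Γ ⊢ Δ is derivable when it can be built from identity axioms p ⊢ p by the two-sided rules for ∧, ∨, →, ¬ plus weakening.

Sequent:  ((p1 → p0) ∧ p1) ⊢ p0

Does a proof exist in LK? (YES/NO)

Proof tree:
[∧L] ((p1 → p0) ∧ p1) ⊢ p0
  [→L] p1, (p1 → p0) ⊢ p0
    [Ax] p1 ⊢ p1
    [Ax] p0 ⊢ p0

Result: YES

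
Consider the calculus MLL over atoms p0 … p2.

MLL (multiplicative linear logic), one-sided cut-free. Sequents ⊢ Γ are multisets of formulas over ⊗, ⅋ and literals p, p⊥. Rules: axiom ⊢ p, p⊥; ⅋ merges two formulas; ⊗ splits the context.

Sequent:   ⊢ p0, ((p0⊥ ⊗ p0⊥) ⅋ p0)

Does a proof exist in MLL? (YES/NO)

Proof tree:
[⅋]  ⊢ p0, ((p0⊥ ⊗ p0⊥) ⅋ p0)
  [⊗]  ⊢ p0, p0, (p0⊥ ⊗ p0⊥)
    [Ax]  ⊢ p0, p0⊥
    [Ax]  ⊢ p0, p0⊥

Result: YES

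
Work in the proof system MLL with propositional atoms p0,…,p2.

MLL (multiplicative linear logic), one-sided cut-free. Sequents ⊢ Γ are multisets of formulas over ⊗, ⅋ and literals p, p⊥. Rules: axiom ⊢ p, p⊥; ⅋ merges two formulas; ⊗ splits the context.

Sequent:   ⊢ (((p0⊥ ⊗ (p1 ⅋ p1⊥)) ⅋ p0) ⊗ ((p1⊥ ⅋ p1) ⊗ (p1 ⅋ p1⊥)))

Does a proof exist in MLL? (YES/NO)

Proof tree:
[⊗]  ⊢ (((p0⊥ ⊗ (p1 ⅋ p1⊥)) ⅋ p0) ⊗ ((p1⊥ ⅋ p1) ⊗ (p1 ⅋ p1⊥)))
  [⅋]  ⊢ ((p0⊥ ⊗ (p1 ⅋ p1⊥)) ⅋ p0)
    [⊗]  ⊢ p0, (p0⊥ ⊗ (p1 ⅋ p1⊥))
      [Ax]  ⊢ p0, p0⊥
      [⅋]  ⊢ (p1 ⅋ p1⊥)
        [Ax]  ⊢ p1, p1⊥
  [⊗]  ⊢ ((p1⊥ ⅋ p1) ⊗ (p1 ⅋ p1⊥))
    [⅋]  ⊢ (p1⊥ ⅋ p1)
      [Ax]  ⊢ p1, p1⊥
    [⅋]  ⊢ (p1 ⅋ p1⊥)
      [Ax]  ⊢ p1, p1⊥

Result: YES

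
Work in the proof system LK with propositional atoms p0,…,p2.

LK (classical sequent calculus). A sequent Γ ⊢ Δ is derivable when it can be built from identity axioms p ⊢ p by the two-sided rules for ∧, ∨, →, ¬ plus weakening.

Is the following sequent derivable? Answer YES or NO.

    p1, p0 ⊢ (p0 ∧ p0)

Derivation (root first):
[∧R] p1, p0 ⊢ (p0 ∧ p0)
  [WL] p0, p1 ⊢ p0
    [Ax] p0 ⊢ p0
  [Ax] p0 ⊢ p0

Result: YES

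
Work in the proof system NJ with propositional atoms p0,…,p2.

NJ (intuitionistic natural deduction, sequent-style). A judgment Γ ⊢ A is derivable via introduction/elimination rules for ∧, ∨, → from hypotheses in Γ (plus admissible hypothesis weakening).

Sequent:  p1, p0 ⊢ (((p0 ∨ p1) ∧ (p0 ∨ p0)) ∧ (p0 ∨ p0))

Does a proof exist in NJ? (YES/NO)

Derivation trace:
[∧I] p1, p0 ⊢ (((p0 ∨ p1) ∧ (p0 ∨ p0)) ∧ (p0 ∨ p0))
  [∧I] p1, p0 ⊢ ((p0 ∨ p1) ∧ (p0 ∨ p0))
    [∨I₂] p1 ⊢ (p0 ∨ p1)
      [Ax] p1 ⊢ p1
    [∨I₂] p0 ⊢ (p0 ∨ p0)
      [Ax] p0 ⊢ p0
  [∨I₁] p0 ⊢ (p0 ∨ p0)
    [Ax] p0 ⊢ p0

Result: YES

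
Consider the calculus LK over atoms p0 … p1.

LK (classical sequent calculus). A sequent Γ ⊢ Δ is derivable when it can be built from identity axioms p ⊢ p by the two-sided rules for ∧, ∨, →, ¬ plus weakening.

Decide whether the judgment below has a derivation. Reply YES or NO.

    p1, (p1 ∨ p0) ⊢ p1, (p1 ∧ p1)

Derivation trace:
[∨L] p1, (p1 ∨ p0) ⊢ p1, (p1 ∧ p1)
  [Ax] p1 ⊢ p1
  [∧R] p1, p0 ⊢ (p1 ∧ p1)
    [WL] p1, p0 ⊢ p1
      [Ax] p1 ⊢ p1
    [WL] p1, p0 ⊢ p1
      [Ax] p1 ⊢ p1

Result: YES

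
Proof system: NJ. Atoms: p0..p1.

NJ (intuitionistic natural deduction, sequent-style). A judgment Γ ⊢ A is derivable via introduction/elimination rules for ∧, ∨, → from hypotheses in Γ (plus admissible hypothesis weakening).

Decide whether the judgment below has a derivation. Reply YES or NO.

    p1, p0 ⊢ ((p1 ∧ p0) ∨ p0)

Proof tree:
[∨I₁] p1, p0 ⊢ ((p1 ∧ p0) ∨ p0)
  [∧I] p1, p0 ⊢ (p1 ∧ p0)
    [Ax] p1 ⊢ p1
    [Ax] p0 ⊢ p0

Result: YES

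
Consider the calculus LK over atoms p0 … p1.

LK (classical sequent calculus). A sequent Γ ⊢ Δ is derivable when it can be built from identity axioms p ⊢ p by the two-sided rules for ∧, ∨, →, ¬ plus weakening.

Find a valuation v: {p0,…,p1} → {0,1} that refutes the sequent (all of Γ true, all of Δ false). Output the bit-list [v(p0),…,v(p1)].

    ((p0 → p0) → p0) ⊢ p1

Search for a countermodel by truth-table:
  v=00: Γ:[((p0 → p0) → p0)=F] Δ:[p1=F] refutes=False
  v=01: Γ:[((p0 → p0) → p0)=F] Δ:[p1=T] refutes=False
  v=10: Γ:[((p0 → p0) → p0)=T] Δ:[p1=F] refutes=True  ← countermodel

Result: [1, 0]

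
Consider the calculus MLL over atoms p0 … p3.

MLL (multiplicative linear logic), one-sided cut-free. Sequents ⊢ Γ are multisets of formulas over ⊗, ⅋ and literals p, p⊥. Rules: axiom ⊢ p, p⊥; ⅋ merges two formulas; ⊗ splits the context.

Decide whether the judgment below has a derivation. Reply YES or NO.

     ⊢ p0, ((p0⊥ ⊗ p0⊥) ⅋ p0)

Derivation (root first):
[⅋]  ⊢ p0, ((p0⊥ ⊗ p0⊥) ⅋ p0)
  [⊗]  ⊢ p0, p0, (p0⊥ ⊗ p0⊥)
    [Ax]  ⊢ p0, p0⊥
    [Ax]  ⊢ p0, p0⊥

Result: YES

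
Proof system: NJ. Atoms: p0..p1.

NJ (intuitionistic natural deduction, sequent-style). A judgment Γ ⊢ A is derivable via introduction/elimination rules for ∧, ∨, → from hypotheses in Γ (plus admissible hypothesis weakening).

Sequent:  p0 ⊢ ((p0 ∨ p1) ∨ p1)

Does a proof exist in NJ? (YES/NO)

Proof tree:
[∨I₁] p0 ⊢ ((p0 ∨ p1) ∨ p1)
  [∨I₁] p0 ⊢ (p0 ∨ p1)
    [Ax] p0 ⊢ p0

Result: YES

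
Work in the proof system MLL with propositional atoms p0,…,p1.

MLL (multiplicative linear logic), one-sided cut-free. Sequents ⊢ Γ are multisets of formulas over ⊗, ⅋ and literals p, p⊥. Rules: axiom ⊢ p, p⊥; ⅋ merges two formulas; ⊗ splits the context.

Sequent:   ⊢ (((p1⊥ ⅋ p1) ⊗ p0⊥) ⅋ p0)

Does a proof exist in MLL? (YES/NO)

Derivation trace:
[⅋]  ⊢ (((p1⊥ ⅋ p1) ⊗ p0⊥) ⅋ p0)
  [⊗]  ⊢ p0, ((p1⊥ ⅋ p1) ⊗ p0⊥)
    [⅋]  ⊢ (p1⊥ ⅋ p1)
      [Ax]  ⊢ p1, p1⊥
    [Ax]  ⊢ p0, p0⊥

Result: YES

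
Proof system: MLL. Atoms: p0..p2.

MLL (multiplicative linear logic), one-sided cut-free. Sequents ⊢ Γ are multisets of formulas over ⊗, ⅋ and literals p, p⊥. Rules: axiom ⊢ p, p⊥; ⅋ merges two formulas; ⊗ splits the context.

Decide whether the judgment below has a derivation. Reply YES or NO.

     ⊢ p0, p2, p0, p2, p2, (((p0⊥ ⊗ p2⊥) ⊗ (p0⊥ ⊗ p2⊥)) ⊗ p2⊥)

Derivation (root first):
[⊗]  ⊢ p0, p2, p0, p2, p2, (((p0⊥ ⊗ p2⊥) ⊗ (p0⊥ ⊗ p2⊥)) ⊗ p2⊥)
  [⊗]  ⊢ p0, p2, p0, p2, ((p0⊥ ⊗ p2⊥) ⊗ (p0⊥ ⊗ p2⊥))
    [⊗]  ⊢ p0, p2, (p0⊥ ⊗ p2⊥)
      [Ax]  ⊢ p0, p0⊥
      [Ax]  ⊢ p2, p2⊥
    [⊗]  ⊢ p0, p2, (p0⊥ ⊗ p2⊥)
      [Ax]  ⊢ p0, p0⊥
      [Ax]  ⊢ p2, p2⊥
  [Ax]  ⊢ p2, p2⊥

Result: YES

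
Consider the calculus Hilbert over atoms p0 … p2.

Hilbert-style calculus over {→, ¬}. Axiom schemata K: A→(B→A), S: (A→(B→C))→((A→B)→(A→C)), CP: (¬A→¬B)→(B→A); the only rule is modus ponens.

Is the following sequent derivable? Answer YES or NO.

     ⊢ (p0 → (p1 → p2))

Truth-table refutation:
  v=000: Γ:[] Δ:[(p0 → (p1 → p2))=T] refutes=False
  v=001: Γ:[] Δ:[(p0 → (p1 → p2))=T] refutes=False
  v=010: Γ:[] Δ:[(p0 → (p1 → p2))=T] refutes=False
  v=011: Γ:[] Δ:[(p0 → (p1 → p2))=T] refutes=False
  v=100: Γ:[] Δ:[(p0 → (p1 → p2))=T] refutes=False
  v=101: Γ:[] Δ:[(p0 → (p1 → p2))=T] refutes=False
  v=110: Γ:[] Δ:[(p0 → (p1 → p2))=F] refutes=True  ← countermodel

Result: NO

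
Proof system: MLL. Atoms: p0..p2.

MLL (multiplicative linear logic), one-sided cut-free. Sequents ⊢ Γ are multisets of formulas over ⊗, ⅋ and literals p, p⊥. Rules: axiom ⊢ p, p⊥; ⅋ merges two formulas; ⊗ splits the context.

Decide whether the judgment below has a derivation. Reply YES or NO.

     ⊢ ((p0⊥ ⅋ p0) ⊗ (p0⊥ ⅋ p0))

Derivation trace:
[⊗]  ⊢ ((p0⊥ ⅋ p0) ⊗ (p0⊥ ⅋ p0))
  [⅋]  ⊢ (p0⊥ ⅋ p0)
    [Ax]  ⊢ p0, p0⊥
  [⅋]  ⊢ (p0⊥ ⅋ p0)
    [Ax]  ⊢ p0, p0⊥

Result: YES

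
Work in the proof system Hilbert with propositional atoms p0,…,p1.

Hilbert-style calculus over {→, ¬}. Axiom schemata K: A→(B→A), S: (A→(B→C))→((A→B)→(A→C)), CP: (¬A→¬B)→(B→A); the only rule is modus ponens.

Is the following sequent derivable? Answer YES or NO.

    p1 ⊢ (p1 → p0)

Truth-table refutation:
  v=00: Γ:[p1=F] Δ:[(p1 → p0)=T] refutes=False
  v=01: Γ:[p1=T] Δ:[(p1 → p0)=F] refutes=True  ← countermodel

Result: NO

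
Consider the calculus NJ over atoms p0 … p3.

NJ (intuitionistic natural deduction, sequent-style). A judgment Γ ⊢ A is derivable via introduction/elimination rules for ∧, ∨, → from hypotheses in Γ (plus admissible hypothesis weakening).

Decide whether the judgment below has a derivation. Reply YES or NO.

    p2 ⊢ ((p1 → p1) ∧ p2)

Derivation (root first):
[∧I] p2 ⊢ ((p1 → p1) ∧ p2)
  [→I]  ⊢ (p1 → p1)
    [Ax] p1 ⊢ p1
  [Ax] p2 ⊢ p2

Result: YES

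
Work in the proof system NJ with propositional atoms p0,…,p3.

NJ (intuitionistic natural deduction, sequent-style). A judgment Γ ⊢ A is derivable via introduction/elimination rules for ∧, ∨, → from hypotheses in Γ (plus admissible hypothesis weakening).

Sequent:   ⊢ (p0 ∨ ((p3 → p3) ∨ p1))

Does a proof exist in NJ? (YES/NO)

Derivation trace:
[∨I₂]  ⊢ (p0 ∨ ((p3 → p3) ∨ p1))
  [∨I₁]  ⊢ ((p3 → p3) ∨ p1)
    [→I]  ⊢ (p3 → p3)
      [Ax] p3 ⊢ p3

Result: YES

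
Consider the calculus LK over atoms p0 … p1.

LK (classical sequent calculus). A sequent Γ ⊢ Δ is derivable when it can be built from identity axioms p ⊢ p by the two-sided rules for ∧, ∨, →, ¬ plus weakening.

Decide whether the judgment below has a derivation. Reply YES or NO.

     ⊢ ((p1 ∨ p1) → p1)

Derivation trace:
[→R]  ⊢ ((p1 ∨ p1) → p1)
  [∨L] (p1 ∨ p1) ⊢ p1
    [Ax] p1 ⊢ p1
    [Ax] p1 ⊢ p1

Result: YES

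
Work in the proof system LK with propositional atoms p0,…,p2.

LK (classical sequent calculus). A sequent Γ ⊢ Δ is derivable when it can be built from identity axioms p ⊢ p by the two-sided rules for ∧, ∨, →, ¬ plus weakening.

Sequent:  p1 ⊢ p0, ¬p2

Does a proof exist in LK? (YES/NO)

Enumerate valuations to refute Γ ⊢ Δ:
  v=000: Γ:[p1=F] Δ:[p0=F, ¬p2=T] refutes=False
  v=001: Γ:[p1=F] Δ:[p0=F, ¬p2=F] refutes=False
  v=010: Γ:[p1=T] Δ:[p0=F, ¬p2=T] refutes=False
  v=011: Γ:[p1=T] Δ:[p0=F, ¬p2=F] refutes=True  ← countermodel

Result: NO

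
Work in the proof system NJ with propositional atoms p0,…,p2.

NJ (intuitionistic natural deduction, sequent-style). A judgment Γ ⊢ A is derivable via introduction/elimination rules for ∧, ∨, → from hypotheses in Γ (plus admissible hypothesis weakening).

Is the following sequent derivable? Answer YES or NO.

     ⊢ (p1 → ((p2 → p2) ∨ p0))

Derivation (root first):
[→I]  ⊢ (p1 → ((p2 → p2) ∨ p0))
  [Wk] p1 ⊢ ((p2 → p2) ∨ p0)
    [∨I₁]  ⊢ ((p2 → p2) ∨ p0)
      [→I]  ⊢ (p2 → p2)
        [Ax] p2 ⊢ p2

Result: YES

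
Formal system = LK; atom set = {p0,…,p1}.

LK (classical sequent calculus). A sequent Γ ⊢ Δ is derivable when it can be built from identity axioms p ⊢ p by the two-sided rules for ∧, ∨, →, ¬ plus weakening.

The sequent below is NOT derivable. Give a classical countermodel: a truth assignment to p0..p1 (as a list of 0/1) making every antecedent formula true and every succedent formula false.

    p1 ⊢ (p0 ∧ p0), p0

Search for a countermodel by truth-table:
  v=00: Γ:[p1=F] Δ:[(p0 ∧ p0)=F, p0=F] refutes=False
  v=01: Γ:[p1=T] Δ:[(p0 ∧ p0)=F, p0=F] refutes=True  ← countermodel

Result: [0, 1]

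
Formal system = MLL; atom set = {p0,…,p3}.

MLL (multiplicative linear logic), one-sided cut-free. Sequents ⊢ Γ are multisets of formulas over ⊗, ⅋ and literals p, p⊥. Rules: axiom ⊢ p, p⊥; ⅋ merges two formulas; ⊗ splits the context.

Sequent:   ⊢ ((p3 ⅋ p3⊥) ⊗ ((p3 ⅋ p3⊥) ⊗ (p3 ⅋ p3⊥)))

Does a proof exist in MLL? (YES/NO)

Proof tree:
[⊗]  ⊢ ((p3 ⅋ p3⊥) ⊗ ((p3 ⅋ p3⊥) ⊗ (p3 ⅋ p3⊥)))
  [⅋]  ⊢ (p3 ⅋ p3⊥)
    [Ax]  ⊢ p3, p3⊥
  [⊗]  ⊢ ((p3 ⅋ p3⊥) ⊗ (p3 ⅋ p3⊥))
    [⅋]  ⊢ (p3 ⅋ p3⊥)
      [Ax]  ⊢ p3, p3⊥
    [⅋]  ⊢ (p3 ⅋ p3⊥)
      [Ax]  ⊢ p3, p3⊥

Result: YES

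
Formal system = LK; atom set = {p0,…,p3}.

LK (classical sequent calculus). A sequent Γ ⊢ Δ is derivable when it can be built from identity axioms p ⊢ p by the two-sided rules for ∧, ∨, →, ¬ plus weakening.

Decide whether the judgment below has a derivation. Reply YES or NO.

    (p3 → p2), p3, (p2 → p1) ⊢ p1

Derivation (root first):
[→L] (p3 → p2), p3, (p2 → p1) ⊢ p1
  [→L] p3, (p3 → p2) ⊢ p2
    [Ax] p3 ⊢ p3
    [Ax] p2 ⊢ p2
  [Ax] p1 ⊢ p1

Result: YES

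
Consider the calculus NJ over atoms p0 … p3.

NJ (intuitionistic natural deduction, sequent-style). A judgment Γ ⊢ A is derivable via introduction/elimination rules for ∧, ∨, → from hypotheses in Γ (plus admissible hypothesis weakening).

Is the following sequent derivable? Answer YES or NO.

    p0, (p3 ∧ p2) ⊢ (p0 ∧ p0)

Proof tree:
[Wk] p0, (p3 ∧ p2) ⊢ (p0 ∧ p0)
  [∧I] p0 ⊢ (p0 ∧ p0)
    [Ax] p0 ⊢ p0
    [Ax] p0 ⊢ p0

Result: YES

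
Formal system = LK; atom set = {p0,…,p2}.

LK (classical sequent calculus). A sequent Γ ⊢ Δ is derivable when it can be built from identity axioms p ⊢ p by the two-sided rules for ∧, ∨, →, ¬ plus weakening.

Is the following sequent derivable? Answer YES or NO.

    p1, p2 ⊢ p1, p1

Derivation (root first):
[WR] p1, p2 ⊢ p1, p1
  [WL] p1, p2 ⊢ p1
    [Ax] p1 ⊢ p1

Result: YES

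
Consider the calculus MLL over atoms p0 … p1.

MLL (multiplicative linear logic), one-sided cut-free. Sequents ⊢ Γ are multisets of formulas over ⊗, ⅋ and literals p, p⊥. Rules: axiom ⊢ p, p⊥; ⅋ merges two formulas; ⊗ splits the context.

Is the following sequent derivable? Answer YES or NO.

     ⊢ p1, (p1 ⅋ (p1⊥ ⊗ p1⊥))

Derivation trace:
[⅋]  ⊢ p1, (p1 ⅋ (p1⊥ ⊗ p1⊥))
  [⊗]  ⊢ p1, p1, (p1⊥ ⊗ p1⊥)
    [Ax]  ⊢ p1, p1⊥
    [Ax]  ⊢ p1, p1⊥

Result: YES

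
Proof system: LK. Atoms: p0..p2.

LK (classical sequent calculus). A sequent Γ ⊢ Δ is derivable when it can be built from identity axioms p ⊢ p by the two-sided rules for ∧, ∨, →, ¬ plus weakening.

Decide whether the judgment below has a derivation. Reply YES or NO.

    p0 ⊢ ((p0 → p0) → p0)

Proof tree:
[→R] p0 ⊢ ((p0 → p0) → p0)
  [→L] p0, (p0 → p0) ⊢ p0
    [Ax] p0 ⊢ p0
    [Ax] p0 ⊢ p0

Result: YES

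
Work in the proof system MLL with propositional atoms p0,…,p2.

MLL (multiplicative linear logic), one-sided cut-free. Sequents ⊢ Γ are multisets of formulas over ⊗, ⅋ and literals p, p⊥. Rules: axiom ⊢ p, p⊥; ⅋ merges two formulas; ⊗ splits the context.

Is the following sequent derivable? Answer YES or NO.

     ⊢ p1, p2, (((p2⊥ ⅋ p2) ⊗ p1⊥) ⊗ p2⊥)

Proof tree:
[⊗]  ⊢ p1, p2, (((p2⊥ ⅋ p2) ⊗ p1⊥) ⊗ p2⊥)
  [⊗]  ⊢ p1, ((p2⊥ ⅋ p2) ⊗ p1⊥)
    [⅋]  ⊢ (p2⊥ ⅋ p2)
      [Ax]  ⊢ p2, p2⊥
    [Ax]  ⊢ p1, p1⊥
  [Ax]  ⊢ p2, p2⊥

Result: YES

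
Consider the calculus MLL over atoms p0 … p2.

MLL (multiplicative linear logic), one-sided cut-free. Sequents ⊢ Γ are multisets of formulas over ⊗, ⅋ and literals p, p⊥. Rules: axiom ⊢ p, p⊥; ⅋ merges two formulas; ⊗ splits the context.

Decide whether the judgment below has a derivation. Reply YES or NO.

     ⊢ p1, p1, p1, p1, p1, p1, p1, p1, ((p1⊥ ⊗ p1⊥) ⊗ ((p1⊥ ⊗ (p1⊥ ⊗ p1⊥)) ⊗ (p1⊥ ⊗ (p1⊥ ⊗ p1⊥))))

Proof tree:
[⊗]  ⊢ p1, p1, p1, p1, p1, p1, p1, p1, ((p1⊥ ⊗ p1⊥) ⊗ ((p1⊥ ⊗ (p1⊥ ⊗ p1⊥)) ⊗ (p1⊥ ⊗ (p1⊥ ⊗ p1⊥))))
  [⊗]  ⊢ p1, p1, (p1⊥ ⊗ p1⊥)
    [Ax]  ⊢ p1, p1⊥
    [Ax]  ⊢ p1, p1⊥
  [⊗]  ⊢ p1, p1, p1, p1, p1, p1, ((p1⊥ ⊗ (p1⊥ ⊗ p1⊥)) ⊗ (p1⊥ ⊗ (p1⊥ ⊗ p1⊥)))
    [⊗]  ⊢ p1, p1, p1, (p1⊥ ⊗ (p1⊥ ⊗ p1⊥))
      [Ax]  ⊢ p1, p1⊥
      [⊗]  ⊢ p1, p1, (p1⊥ ⊗ p1⊥)
        [Ax]  ⊢ p1, p1⊥
        [Ax]  ⊢ p1, p1⊥
    [⊗]  ⊢ p1, p1, p1, (p1⊥ ⊗ (p1⊥ ⊗ p1⊥))
      [Ax]  ⊢ p1, p1⊥
      [⊗]  ⊢ p1, p1, (p1⊥ ⊗ p1⊥)
        [Ax]  ⊢ p1, p1⊥
        [Ax]  ⊢ p1, p1⊥

Result: YES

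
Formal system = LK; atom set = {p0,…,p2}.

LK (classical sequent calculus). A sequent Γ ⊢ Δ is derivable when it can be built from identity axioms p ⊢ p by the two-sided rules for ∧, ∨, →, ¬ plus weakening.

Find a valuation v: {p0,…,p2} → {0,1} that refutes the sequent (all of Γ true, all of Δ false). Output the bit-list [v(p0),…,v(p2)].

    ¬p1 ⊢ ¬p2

Search for a countermodel by truth-table:
  v=000: Γ:[¬p1=T] Δ:[¬p2=T] refutes=False
  v=001: Γ:[¬p1=T] Δ:[¬p2=F] refutes=True  ← countermodel

Result: [0, 0, 1]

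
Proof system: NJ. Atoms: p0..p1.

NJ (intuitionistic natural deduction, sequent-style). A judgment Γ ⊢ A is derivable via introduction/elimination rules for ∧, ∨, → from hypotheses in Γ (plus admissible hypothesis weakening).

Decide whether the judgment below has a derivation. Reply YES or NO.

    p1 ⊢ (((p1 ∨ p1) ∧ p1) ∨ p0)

Proof tree:
[∨I₁] p1 ⊢ (((p1 ∨ p1) ∧ p1) ∨ p0)
  [∧I] p1 ⊢ ((p1 ∨ p1) ∧ p1)
    [∨I₁] p1 ⊢ (p1 ∨ p1)
      [Ax] p1 ⊢ p1
    [Ax] p1 ⊢ p1

Result: YES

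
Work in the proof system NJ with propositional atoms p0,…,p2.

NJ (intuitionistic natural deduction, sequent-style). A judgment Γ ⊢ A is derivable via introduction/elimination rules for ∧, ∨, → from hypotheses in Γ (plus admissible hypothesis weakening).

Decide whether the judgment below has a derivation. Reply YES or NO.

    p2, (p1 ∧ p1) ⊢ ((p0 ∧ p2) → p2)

Proof tree:
[→I] p2, (p1 ∧ p1) ⊢ ((p0 ∧ p2) → p2)
  [Wk] p2, (p1 ∧ p1), (p0 ∧ p2) ⊢ p2
    [Wk] p2, (p1 ∧ p1) ⊢ p2
      [Ax] p2 ⊢ p2

Result: YES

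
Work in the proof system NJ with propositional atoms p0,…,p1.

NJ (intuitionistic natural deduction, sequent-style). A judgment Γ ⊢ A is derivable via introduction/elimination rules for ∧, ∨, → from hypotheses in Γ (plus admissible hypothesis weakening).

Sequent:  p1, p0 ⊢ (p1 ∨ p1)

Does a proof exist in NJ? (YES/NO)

Derivation trace:
[Wk] p1, p0 ⊢ (p1 ∨ p1)
  [∨I₁] p1 ⊢ (p1 ∨ p1)
    [Ax] p1 ⊢ p1

Result: YES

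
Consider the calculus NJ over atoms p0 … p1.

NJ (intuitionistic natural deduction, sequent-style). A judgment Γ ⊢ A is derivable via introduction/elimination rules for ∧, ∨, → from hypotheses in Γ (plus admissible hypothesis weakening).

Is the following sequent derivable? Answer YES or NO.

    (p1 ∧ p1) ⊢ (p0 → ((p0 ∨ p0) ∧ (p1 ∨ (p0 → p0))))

Derivation trace:
[→I] (p1 ∧ p1) ⊢ (p0 → ((p0 ∨ p0) ∧ (p1 ∨ (p0 → p0))))
  [∧I] (p1 ∧ p1), p0 ⊢ ((p0 ∨ p0) ∧ (p1 ∨ (p0 → p0)))
    [∨I₁] p0, (p1 ∧ p1) ⊢ (p0 ∨ p0)
      [Wk] p0, (p1 ∧ p1) ⊢ p0
        [Ax] p0 ⊢ p0
    [∨I₂]  ⊢ (p1 ∨ (p0 → p0))
      [→I]  ⊢ (p0 → p0)
        [Ax] p0 ⊢ p0

Result: YES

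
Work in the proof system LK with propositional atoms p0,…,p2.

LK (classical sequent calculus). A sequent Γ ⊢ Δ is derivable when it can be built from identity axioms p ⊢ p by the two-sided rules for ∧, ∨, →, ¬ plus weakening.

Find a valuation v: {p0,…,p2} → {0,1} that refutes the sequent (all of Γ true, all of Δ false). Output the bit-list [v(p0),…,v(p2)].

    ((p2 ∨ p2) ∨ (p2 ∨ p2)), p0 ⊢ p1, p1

Enumerate valuations to refute Γ ⊢ Δ:
  v=000: Γ:[((p2 ∨ p2) ∨ (p2 ∨ p2))=F, p0=F] Δ:[p1=F, p1=F] refutes=False
  v=001: Γ:[((p2 ∨ p2) ∨ (p2 ∨ p2))=T, p0=F] Δ:[p1=F, p1=F] refutes=False
  v=010: Γ:[((p2 ∨ p2) ∨ (p2 ∨ p2))=F, p0=F] Δ:[p1=T, p1=T] refutes=False
  v=011: Γ:[((p2 ∨ p2) ∨ (p2 ∨ p2))=T, p0=F] Δ:[p1=T, p1=T] refutes=False
  v=100: Γ:[((p2 ∨ p2) ∨ (p2 ∨ p2))=F, p0=T] Δ:[p1=F, p1=F] refutes=False
  v=101: Γ:[((p2 ∨ p2) ∨ (p2 ∨ p2))=T, p0=T] Δ:[p1=F, p1=F] refutes=True  ← countermodel

Result: [1, 0, 1]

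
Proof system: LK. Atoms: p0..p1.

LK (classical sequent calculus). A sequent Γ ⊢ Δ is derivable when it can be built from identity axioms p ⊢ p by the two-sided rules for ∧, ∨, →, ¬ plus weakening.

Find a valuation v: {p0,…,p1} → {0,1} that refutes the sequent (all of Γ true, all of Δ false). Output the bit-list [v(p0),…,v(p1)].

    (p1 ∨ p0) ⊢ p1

Search for a countermodel by truth-table:
  v=00: Γ:[(p1 ∨ p0)=F] Δ:[p1=F] refutes=False
  v=01: Γ:[(p1 ∨ p0)=T] Δ:[p1=T] refutes=False
  v=10: Γ:[(p1 ∨ p0)=T] Δ:[p1=F] refutes=True  ← countermodel

Result: [1, 0]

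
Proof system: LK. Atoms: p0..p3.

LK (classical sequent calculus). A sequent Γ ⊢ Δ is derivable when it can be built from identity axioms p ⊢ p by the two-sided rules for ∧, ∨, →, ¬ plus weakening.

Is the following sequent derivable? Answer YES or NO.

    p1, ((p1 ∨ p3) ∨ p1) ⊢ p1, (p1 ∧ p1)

Proof tree:
[∨L] p1, ((p1 ∨ p3) ∨ p1) ⊢ p1, (p1 ∧ p1)
  [∨L] p1, (p1 ∨ p3) ⊢ p1
    [Ax] p1 ⊢ p1
    [WL] p1, p3 ⊢ p1
      [Ax] p1 ⊢ p1
  [∧R] p1 ⊢ (p1 ∧ p1)
    [Ax] p1 ⊢ p1
    [Ax] p1 ⊢ p1

Result: YES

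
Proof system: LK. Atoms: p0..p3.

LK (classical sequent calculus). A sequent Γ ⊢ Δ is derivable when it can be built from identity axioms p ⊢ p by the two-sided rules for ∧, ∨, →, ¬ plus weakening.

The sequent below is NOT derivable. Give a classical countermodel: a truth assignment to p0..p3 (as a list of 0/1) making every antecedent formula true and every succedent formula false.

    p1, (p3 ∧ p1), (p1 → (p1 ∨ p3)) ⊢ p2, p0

Truth-table refutation:
  v=0000: Γ:[p1=F, (p3 ∧ p1)=F, (p1 → (p1 ∨ p3))=T] Δ:[p2=F, p0=F] refutes=False
  v=0001: Γ:[p1=F, (p3 ∧ p1)=F, (p1 → (p1 ∨ p3))=T] Δ:[p2=F, p0=F] refutes=False
  v=0010: Γ:[p1=F, (p3 ∧ p1)=F, (p1 → (p1 ∨ p3))=T] Δ:[p2=T, p0=F] refutes=False
  v=0011: Γ:[p1=F, (p3 ∧ p1)=F, (p1 → (p1 ∨ p3))=T] Δ:[p2=T, p0=F] refutes=False
  v=0100: Γ:[p1=T, (p3 ∧ p1)=F, (p1 → (p1 ∨ p3))=T] Δ:[p2=F, p0=F] refutes=False
  v=0101: Γ:[p1=T, (p3 ∧ p1)=T, (p1 → (p1 ∨ p3))=T] Δ:[p2=F, p0=F] refutes=True  ← countermodel

Result: [0, 1, 0, 1]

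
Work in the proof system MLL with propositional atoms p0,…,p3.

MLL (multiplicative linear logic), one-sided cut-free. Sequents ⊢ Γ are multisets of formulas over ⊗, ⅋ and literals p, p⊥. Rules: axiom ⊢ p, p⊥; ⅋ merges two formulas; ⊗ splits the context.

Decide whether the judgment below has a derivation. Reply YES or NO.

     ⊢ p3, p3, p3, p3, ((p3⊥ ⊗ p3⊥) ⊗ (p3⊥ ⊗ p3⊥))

Derivation trace:
[⊗]  ⊢ p3, p3, p3, p3, ((p3⊥ ⊗ p3⊥) ⊗ (p3⊥ ⊗ p3⊥))
  [⊗]  ⊢ p3, p3, (p3⊥ ⊗ p3⊥)
    [Ax]  ⊢ p3, p3⊥
    [Ax]  ⊢ p3, p3⊥
  [⊗]  ⊢ p3, p3, (p3⊥ ⊗ p3⊥)
    [Ax]  ⊢ p3, p3⊥
    [Ax]  ⊢ p3, p3⊥

Result: YES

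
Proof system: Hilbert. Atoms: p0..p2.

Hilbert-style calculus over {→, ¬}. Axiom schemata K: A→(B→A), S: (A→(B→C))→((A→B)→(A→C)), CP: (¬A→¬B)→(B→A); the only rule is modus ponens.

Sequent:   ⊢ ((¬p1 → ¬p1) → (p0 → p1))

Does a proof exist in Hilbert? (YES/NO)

Enumerate valuations to refute Γ ⊢ Δ:
  v=000: Γ:[] Δ:[((¬p1 → ¬p1) → (p0 → p1))=T] refutes=False
  v=001: Γ:[] Δ:[((¬p1 → ¬p1) → (p0 → p1))=T] refutes=False
  v=010: Γ:[] Δ:[((¬p1 → ¬p1) → (p0 → p1))=T] refutes=False
  v=011: Γ:[] Δ:[((¬p1 → ¬p1) → (p0 → p1))=T] refutes=False
  v=100: Γ:[] Δ:[((¬p1 → ¬p1) → (p0 → p1))=F] refutes=True  ← countermodel

Result: NO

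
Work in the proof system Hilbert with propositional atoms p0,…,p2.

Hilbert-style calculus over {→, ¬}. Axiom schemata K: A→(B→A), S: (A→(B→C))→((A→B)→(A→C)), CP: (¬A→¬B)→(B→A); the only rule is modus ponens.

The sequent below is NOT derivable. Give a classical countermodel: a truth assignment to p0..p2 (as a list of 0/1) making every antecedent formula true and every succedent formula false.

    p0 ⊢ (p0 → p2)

Search for a countermodel by truth-table:
  v=000: Γ:[p0=F] Δ:[(p0 → p2)=T] refutes=False
  v=001: Γ:[p0=F] Δ:[(p0 → p2)=T] refutes=False
  v=010: Γ:[p0=F] Δ:[(p0 → p2)=T] refutes=False
  v=011: Γ:[p0=F] Δ:[(p0 → p2)=T] refutes=False
  v=100: Γ:[p0=T] Δ:[(p0 → p2)=F] refutes=True  ← countermodel

Result: [1, 0, 0]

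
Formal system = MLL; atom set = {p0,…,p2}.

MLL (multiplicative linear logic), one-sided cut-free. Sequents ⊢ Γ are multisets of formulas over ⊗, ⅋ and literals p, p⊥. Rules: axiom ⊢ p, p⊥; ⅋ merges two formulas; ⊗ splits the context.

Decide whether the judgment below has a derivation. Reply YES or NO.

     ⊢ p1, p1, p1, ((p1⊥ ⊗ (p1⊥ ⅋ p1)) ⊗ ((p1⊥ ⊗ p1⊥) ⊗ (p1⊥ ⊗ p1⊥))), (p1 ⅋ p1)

Derivation (root first):
[⅋]  ⊢ p1, p1, p1, ((p1⊥ ⊗ (p1⊥ ⅋ p1)) ⊗ ((p1⊥ ⊗ p1⊥) ⊗ (p1⊥ ⊗ p1⊥))), (p1 ⅋ p1)
  [⊗]  ⊢ p1, p1, p1, p1, p1, ((p1⊥ ⊗ (p1⊥ ⅋ p1)) ⊗ ((p1⊥ ⊗ p1⊥) ⊗ (p1⊥ ⊗ p1⊥)))
    [⊗]  ⊢ p1, (p1⊥ ⊗ (p1⊥ ⅋ p1))
      [Ax]  ⊢ p1, p1⊥
      [⅋]  ⊢ (p1⊥ ⅋ p1)
        [Ax]  ⊢ p1, p1⊥
    [⊗]  ⊢ p1, p1, p1, p1, ((p1⊥ ⊗ p1⊥) ⊗ (p1⊥ ⊗ p1⊥))
      [⊗]  ⊢ p1, p1, (p1⊥ ⊗ p1⊥)
        [Ax]  ⊢ p1, p1⊥
        [Ax]  ⊢ p1, p1⊥
      [⊗]  ⊢ p1, p1, (p1⊥ ⊗ p1⊥)
        [Ax]  ⊢ p1, p1⊥
        [Ax]  ⊢ p1, p1⊥

Result: YES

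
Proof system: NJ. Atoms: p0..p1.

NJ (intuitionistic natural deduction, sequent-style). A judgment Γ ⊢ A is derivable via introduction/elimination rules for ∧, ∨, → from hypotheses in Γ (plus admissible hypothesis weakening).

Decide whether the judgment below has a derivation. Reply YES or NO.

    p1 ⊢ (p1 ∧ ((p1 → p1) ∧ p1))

Derivation trace:
[∧I] p1 ⊢ (p1 ∧ ((p1 → p1) ∧ p1))
  [Ax] p1 ⊢ p1
  [∧I] p1 ⊢ ((p1 → p1) ∧ p1)
    [→I]  ⊢ (p1 → p1)
      [Ax] p1 ⊢ p1
    [Ax] p1 ⊢ p1

Result: YES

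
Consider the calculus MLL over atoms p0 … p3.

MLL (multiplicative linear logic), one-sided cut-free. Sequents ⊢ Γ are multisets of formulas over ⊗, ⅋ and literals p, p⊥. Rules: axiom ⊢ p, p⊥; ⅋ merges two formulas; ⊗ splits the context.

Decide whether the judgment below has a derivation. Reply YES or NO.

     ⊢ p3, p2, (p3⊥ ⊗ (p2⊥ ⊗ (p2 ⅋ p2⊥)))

Derivation (root first):
[⊗]  ⊢ p3, p2, (p3⊥ ⊗ (p2⊥ ⊗ (p2 ⅋ p2⊥)))
  [Ax]  ⊢ p3, p3⊥
  [⊗]  ⊢ p2, (p2⊥ ⊗ (p2 ⅋ p2⊥))
    [Ax]  ⊢ p2, p2⊥
    [⅋]  ⊢ (p2 ⅋ p2⊥)
      [Ax]  ⊢ p2, p2⊥

Result: YES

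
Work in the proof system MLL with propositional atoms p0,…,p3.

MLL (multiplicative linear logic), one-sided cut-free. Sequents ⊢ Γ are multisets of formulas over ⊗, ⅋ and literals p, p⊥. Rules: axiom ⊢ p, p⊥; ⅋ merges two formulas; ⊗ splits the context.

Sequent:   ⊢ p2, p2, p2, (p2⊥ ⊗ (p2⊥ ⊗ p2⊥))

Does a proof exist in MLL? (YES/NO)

Derivation (root first):
[⊗]  ⊢ p2, p2, p2, (p2⊥ ⊗ (p2⊥ ⊗ p2⊥))
  [Ax]  ⊢ p2, p2⊥
  [⊗]  ⊢ p2, p2, (p2⊥ ⊗ p2⊥)
    [Ax]  ⊢ p2, p2⊥
    [Ax]  ⊢ p2, p2⊥

Result: YES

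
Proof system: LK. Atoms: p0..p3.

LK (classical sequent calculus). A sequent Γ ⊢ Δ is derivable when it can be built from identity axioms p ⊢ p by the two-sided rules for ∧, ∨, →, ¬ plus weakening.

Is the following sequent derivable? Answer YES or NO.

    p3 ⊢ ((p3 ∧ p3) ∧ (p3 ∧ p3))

Derivation trace:
[∧R] p3 ⊢ ((p3 ∧ p3) ∧ (p3 ∧ p3))
  [∧R] p3 ⊢ (p3 ∧ p3)
    [Ax] p3 ⊢ p3
    [Ax] p3 ⊢ p3
  [∧R] p3 ⊢ (p3 ∧ p3)
    [Ax] p3 ⊢ p3
    [Ax] p3 ⊢ p3

Result: YES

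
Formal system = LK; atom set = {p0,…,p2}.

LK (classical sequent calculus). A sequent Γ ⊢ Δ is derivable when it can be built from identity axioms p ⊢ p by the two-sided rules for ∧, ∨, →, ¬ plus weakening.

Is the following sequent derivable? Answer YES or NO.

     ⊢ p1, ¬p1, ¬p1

Derivation (root first):
[¬R]  ⊢ p1, ¬p1, ¬p1
  [¬R] p1 ⊢ p1, ¬p1
    [WL] p1, p1 ⊢ p1
      [Ax] p1 ⊢ p1

Result: YES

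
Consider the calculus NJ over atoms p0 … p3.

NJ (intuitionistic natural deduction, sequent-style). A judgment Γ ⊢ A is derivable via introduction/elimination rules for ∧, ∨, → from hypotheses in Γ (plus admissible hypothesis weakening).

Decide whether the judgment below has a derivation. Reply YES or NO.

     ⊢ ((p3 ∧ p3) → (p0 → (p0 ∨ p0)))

Derivation trace:
[→I]  ⊢ ((p3 ∧ p3) → (p0 → (p0 ∨ p0)))
  [Wk] (p3 ∧ p3) ⊢ (p0 → (p0 ∨ p0))
    [→I]  ⊢ (p0 → (p0 ∨ p0))
      [∨I₁] p0 ⊢ (p0 ∨ p0)
        [Ax] p0 ⊢ p0

Result: YES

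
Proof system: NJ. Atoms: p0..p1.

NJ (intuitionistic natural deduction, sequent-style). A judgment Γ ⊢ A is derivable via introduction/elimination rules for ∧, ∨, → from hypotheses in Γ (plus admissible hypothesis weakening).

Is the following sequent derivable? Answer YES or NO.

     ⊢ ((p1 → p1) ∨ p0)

Derivation trace:
[∨I₁]  ⊢ ((p1 → p1) ∨ p0)
  [→I]  ⊢ (p1 → p1)
    [Ax] p1 ⊢ p1

Result: YES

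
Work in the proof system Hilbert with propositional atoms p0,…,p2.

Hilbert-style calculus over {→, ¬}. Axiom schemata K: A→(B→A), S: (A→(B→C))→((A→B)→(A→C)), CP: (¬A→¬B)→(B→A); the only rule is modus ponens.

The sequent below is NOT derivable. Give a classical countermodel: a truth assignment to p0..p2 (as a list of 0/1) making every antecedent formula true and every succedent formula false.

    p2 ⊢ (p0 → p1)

Truth-table refutation:
  v=000: Γ:[p2=F] Δ:[(p0 → p1)=T] refutes=False
  v=001: Γ:[p2=T] Δ:[(p0 → p1)=T] refutes=False
  v=010: Γ:[p2=F] Δ:[(p0 → p1)=T] refutes=False
  v=011: Γ:[p2=T] Δ:[(p0 → p1)=T] refutes=False
  v=100: Γ:[p2=F] Δ:[(p0 → p1)=F] refutes=False
  v=101: Γ:[p2=T] Δ:[(p0 → p1)=F] refutes=True  ← countermodel

Result: [1, 0, 1]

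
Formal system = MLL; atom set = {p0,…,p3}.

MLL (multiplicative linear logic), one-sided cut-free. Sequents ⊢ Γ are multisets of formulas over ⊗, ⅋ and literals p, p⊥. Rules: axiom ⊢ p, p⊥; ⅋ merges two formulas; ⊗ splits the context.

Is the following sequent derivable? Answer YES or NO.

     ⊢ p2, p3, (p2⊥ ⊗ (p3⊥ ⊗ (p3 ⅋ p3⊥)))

Derivation (root first):
[⊗]  ⊢ p2, p3, (p2⊥ ⊗ (p3⊥ ⊗ (p3 ⅋ p3⊥)))
  [Ax]  ⊢ p2, p2⊥
  [⊗]  ⊢ p3, (p3⊥ ⊗ (p3 ⅋ p3⊥))
    [Ax]  ⊢ p3, p3⊥
    [⅋]  ⊢ (p3 ⅋ p3⊥)
      [Ax]  ⊢ p3, p3⊥

Result: YES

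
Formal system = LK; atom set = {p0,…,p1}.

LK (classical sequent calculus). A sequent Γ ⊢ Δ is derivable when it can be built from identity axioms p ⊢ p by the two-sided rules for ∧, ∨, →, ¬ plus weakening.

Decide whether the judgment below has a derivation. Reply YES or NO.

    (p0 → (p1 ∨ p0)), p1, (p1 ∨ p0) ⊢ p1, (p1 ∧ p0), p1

Derivation (root first):
[WR] (p0 → (p1 ∨ p0)), p1, (p1 ∨ p0) ⊢ p1, (p1 ∧ p0), p1
  [∧R] (p0 → (p1 ∨ p0)), p1, (p1 ∨ p0) ⊢ p1, (p1 ∧ p0)
    [Ax] p1 ⊢ p1
    [→L] (p1 ∨ p0), (p0 → (p1 ∨ p0)) ⊢ p1, p0
      [∨L] (p1 ∨ p0) ⊢ p1, p0
        [Ax] p1 ⊢ p1
        [Ax] p0 ⊢ p0
      [∨L] (p1 ∨ p0) ⊢ p1, p0
        [Ax] p1 ⊢ p1
        [Ax] p0 ⊢ p0

Result: YES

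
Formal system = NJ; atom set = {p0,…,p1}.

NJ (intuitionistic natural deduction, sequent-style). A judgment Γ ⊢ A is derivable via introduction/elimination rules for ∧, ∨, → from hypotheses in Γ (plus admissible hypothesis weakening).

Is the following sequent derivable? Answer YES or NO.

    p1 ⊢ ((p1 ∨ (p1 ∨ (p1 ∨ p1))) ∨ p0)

Proof tree:
[∨I₁] p1 ⊢ ((p1 ∨ (p1 ∨ (p1 ∨ p1))) ∨ p0)
  [∨I₂] p1 ⊢ (p1 ∨ (p1 ∨ (p1 ∨ p1)))
    [∨I₂] p1 ⊢ (p1 ∨ (p1 ∨ p1))
      [∨I₁] p1 ⊢ (p1 ∨ p1)
        [Ax] p1 ⊢ p1

Result: YES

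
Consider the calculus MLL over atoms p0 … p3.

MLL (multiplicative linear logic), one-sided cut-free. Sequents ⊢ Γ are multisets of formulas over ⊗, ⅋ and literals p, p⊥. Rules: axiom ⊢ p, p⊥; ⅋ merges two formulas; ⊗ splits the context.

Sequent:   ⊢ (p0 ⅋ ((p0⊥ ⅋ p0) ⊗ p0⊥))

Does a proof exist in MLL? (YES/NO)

Derivation trace:
[⅋]  ⊢ (p0 ⅋ ((p0⊥ ⅋ p0) ⊗ p0⊥))
  [⊗]  ⊢ p0, ((p0⊥ ⅋ p0) ⊗ p0⊥)
    [⅋]  ⊢ (p0⊥ ⅋ p0)
      [Ax]  ⊢ p0, p0⊥
    [Ax]  ⊢ p0, p0⊥

Result: YES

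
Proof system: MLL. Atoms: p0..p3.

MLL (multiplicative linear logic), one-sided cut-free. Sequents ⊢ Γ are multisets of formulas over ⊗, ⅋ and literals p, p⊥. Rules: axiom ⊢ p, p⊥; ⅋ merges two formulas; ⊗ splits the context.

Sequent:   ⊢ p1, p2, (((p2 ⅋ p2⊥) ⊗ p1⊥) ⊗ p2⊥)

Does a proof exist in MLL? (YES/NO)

Derivation trace:
[⊗]  ⊢ p1, p2, (((p2 ⅋ p2⊥) ⊗ p1⊥) ⊗ p2⊥)
  [⊗]  ⊢ p1, ((p2 ⅋ p2⊥) ⊗ p1⊥)
    [⅋]  ⊢ (p2 ⅋ p2⊥)
      [Ax]  ⊢ p2, p2⊥
    [Ax]  ⊢ p1, p1⊥
  [Ax]  ⊢ p2, p2⊥

Result: YES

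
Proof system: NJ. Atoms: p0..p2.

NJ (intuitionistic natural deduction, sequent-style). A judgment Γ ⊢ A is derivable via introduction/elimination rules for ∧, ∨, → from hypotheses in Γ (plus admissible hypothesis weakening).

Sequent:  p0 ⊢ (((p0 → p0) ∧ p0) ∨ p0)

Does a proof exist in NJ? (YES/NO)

Derivation (root first):
[∨I₁] p0 ⊢ (((p0 → p0) ∧ p0) ∨ p0)
  [∧I] p0 ⊢ ((p0 → p0) ∧ p0)
    [→I]  ⊢ (p0 → p0)
      [Ax] p0 ⊢ p0
    [Ax] p0 ⊢ p0

Result: YES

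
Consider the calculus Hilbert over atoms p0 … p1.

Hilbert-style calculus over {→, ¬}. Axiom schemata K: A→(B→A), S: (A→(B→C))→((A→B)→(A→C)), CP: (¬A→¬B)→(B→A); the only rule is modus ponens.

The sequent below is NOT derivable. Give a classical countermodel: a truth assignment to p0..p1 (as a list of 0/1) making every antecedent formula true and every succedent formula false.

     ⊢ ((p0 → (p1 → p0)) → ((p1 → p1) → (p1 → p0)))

Enumerate valuations to refute Γ ⊢ Δ:
  v=00: Γ:[] Δ:[((p0 → (p1 → p0)) → ((p1 → p1) → (p1 → p0)))=T] refutes=False
  v=01: Γ:[] Δ:[((p0 → (p1 → p0)) → ((p1 → p1) → (p1 → p0)))=F] refutes=True  ← countermodel

Result: [0, 1]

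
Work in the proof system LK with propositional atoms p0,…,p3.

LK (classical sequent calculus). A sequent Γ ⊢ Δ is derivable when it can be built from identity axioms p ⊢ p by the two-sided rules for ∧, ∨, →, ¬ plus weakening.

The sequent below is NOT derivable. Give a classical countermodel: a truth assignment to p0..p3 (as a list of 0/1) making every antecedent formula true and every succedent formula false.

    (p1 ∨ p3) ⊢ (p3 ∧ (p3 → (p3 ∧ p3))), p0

Search for a countermodel by truth-table:
  v=0000: Γ:[(p1 ∨ p3)=F] Δ:[(p3 ∧ (p3 → (p3 ∧ p3)))=F, p0=F] refutes=False
  v=0001: Γ:[(p1 ∨ p3)=T] Δ:[(p3 ∧ (p3 → (p3 ∧ p3)))=T, p0=F] refutes=False
  v=0010: Γ:[(p1 ∨ p3)=F] Δ:[(p3 ∧ (p3 → (p3 ∧ p3)))=F, p0=F] refutes=False
  v=0011: Γ:[(p1 ∨ p3)=T] Δ:[(p3 ∧ (p3 → (p3 ∧ p3)))=T, p0=F] refutes=False
  v=0100: Γ:[(p1 ∨ p3)=T] Δ:[(p3 ∧ (p3 → (p3 ∧ p3)))=F, p0=F] refutes=True  ← countermodel

Result: [0, 1, 0, 0]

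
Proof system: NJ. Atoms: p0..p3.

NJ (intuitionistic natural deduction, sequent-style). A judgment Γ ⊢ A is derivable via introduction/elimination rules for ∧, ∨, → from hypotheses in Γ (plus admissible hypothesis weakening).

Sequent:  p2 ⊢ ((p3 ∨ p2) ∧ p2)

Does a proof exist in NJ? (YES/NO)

Derivation (root first):
[∧I] p2 ⊢ ((p3 ∨ p2) ∧ p2)
  [∨I₂] p2 ⊢ (p3 ∨ p2)
    [Ax] p2 ⊢ p2
  [Ax] p2 ⊢ p2

Result: YES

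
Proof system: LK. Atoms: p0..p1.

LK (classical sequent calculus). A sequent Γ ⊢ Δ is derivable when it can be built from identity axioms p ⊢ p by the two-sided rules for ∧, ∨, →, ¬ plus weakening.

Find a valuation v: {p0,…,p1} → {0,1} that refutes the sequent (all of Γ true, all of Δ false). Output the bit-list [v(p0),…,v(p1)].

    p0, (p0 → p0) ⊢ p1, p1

Search for a countermodel by truth-table:
  v=00: Γ:[p0=F, (p0 → p0)=T] Δ:[p1=F, p1=F] refutes=False
  v=01: Γ:[p0=F, (p0 → p0)=T] Δ:[p1=T, p1=T] refutes=False
  v=10: Γ:[p0=T, (p0 → p0)=T] Δ:[p1=F, p1=F] refutes=True  ← countermodel

Result: [1, 0]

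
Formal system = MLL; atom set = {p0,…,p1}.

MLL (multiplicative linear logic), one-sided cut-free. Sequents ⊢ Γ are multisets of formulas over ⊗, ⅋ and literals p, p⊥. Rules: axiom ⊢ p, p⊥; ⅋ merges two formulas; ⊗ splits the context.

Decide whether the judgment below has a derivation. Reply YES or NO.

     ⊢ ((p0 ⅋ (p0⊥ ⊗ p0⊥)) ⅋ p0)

Derivation trace:
[⅋]  ⊢ ((p0 ⅋ (p0⊥ ⊗ p0⊥)) ⅋ p0)
  [⅋]  ⊢ p0, (p0 ⅋ (p0⊥ ⊗ p0⊥))
    [⊗]  ⊢ p0, p0, (p0⊥ ⊗ p0⊥)
      [Ax]  ⊢ p0, p0⊥
      [Ax]  ⊢ p0, p0⊥

Result: YES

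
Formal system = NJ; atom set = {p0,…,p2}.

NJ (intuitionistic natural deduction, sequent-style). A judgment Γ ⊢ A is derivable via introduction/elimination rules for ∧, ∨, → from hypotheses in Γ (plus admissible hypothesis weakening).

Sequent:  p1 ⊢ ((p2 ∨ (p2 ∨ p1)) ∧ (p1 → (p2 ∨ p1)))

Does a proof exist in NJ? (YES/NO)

Derivation trace:
[∧I] p1 ⊢ ((p2 ∨ (p2 ∨ p1)) ∧ (p1 → (p2 ∨ p1)))
  [∨I₂] p1 ⊢ (p2 ∨ (p2 ∨ p1))
    [∨I₂] p1 ⊢ (p2 ∨ p1)
      [Ax] p1 ⊢ p1
  [→I]  ⊢ (p1 → (p2 ∨ p1))
    [∨I₂] p1 ⊢ (p2 ∨ p1)
      [Ax] p1 ⊢ p1

Result: YES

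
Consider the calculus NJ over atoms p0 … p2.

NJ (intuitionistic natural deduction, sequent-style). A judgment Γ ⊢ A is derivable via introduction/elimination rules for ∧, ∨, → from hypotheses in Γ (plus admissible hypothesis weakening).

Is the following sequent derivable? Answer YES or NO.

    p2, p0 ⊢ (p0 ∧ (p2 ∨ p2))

Derivation (root first):
[∧I] p2, p0 ⊢ (p0 ∧ (p2 ∨ p2))
  [Ax] p0 ⊢ p0
  [∨I₁] p2 ⊢ (p2 ∨ p2)
    [Ax] p2 ⊢ p2

Result: YES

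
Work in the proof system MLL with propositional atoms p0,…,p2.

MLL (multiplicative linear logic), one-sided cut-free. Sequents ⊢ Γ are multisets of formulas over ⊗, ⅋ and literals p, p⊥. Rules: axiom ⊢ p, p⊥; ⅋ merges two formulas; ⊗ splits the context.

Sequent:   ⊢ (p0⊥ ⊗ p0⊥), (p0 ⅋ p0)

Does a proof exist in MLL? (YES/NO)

Derivation (root first):
[⅋]  ⊢ (p0⊥ ⊗ p0⊥), (p0 ⅋ p0)
  [⊗]  ⊢ p0, p0, (p0⊥ ⊗ p0⊥)
    [Ax]  ⊢ p0, p0⊥
    [Ax]  ⊢ p0, p0⊥

Result: YES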